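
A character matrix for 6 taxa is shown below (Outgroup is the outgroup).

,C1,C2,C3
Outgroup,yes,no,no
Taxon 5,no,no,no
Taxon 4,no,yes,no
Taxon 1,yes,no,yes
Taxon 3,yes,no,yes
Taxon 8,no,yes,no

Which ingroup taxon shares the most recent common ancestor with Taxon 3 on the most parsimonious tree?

Character polarity is set by the outgroup: the derived state is whichever differs from the outgroup's state, so for C1 the derived state is 'no', and for the remaining characters it is 'yes'.
C1 (derived state 'no') is shared by Taxon 4, Taxon 5, and Taxon 8 — a synapomorphy uniting that clade.
C2: derived state 'yes' in Taxon 4 and Taxon 8 only — synapomorphy for {Taxon 4, Taxon 8}.
C3: derived state 'yes' in Taxon 1 and Taxon 3 only — synapomorphy for {Taxon 1, Taxon 3}.
Most parsimonious ingroup topology: ((Taxon 5,(Taxon 4,Taxon 8)),(Taxon 1,Taxon 3)).
Taxon 3 and Taxon 1 form a cherry on this tree, so they are sister taxa.

Taxon 1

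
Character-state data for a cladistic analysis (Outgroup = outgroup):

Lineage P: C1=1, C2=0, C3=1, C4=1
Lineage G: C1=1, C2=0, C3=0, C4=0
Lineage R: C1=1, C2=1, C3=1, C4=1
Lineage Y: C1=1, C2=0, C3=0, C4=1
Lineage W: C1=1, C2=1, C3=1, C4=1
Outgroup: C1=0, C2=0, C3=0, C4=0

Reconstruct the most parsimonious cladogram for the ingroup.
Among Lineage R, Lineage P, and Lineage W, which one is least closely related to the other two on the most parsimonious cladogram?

Lineage P

The outgroup has state '0' for every character, so '1' is the derived state throughout.
All ingroup taxa share the derived state '1' for C1; it defines the ingroup but does not resolve relationships within it.
Only Lineage R and Lineage W show the derived state '1' for C2, supporting them as a clade.
C3: derived state '1' in Lineage P, Lineage R, and Lineage W only — synapomorphy for {Lineage P, Lineage R, Lineage W}.
C4 (derived state '1') is shared by Lineage P, Lineage R, Lineage W, and Lineage Y — a synapomorphy uniting that clade.
Most parsimonious ingroup topology: ((Lineage Y,(Lineage P,(Lineage W,Lineage R))),Lineage G).
Lineage W and Lineage R share a more recent common ancestor with each other than either does with Lineage P, so Lineage P is the least closely related of the three.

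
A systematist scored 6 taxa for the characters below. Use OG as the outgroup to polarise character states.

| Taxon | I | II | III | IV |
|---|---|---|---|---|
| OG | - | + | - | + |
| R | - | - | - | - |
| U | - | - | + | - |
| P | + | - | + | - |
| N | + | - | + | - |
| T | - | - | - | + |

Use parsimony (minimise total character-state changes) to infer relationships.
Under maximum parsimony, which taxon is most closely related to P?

N

Character polarity is set by the outgroup: the derived state is whichever differs from the outgroup's state, so for II, IV the derived state is '-', and for the remaining characters it is '+'.
Only N and P show the derived state '+' for I, supporting them as a clade.
All ingroup taxa share the derived state '-' for II; it defines the ingroup but does not resolve relationships within it.
Only N, P, and U show the derived state '+' for III, supporting them as a clade.
Only N, P, R, and U show the derived state '-' for IV, supporting them as a clade.
Most parsimonious ingroup topology: ((R,(U,(P,N))),T).
P and N form a cherry on this tree, so they are sister taxa.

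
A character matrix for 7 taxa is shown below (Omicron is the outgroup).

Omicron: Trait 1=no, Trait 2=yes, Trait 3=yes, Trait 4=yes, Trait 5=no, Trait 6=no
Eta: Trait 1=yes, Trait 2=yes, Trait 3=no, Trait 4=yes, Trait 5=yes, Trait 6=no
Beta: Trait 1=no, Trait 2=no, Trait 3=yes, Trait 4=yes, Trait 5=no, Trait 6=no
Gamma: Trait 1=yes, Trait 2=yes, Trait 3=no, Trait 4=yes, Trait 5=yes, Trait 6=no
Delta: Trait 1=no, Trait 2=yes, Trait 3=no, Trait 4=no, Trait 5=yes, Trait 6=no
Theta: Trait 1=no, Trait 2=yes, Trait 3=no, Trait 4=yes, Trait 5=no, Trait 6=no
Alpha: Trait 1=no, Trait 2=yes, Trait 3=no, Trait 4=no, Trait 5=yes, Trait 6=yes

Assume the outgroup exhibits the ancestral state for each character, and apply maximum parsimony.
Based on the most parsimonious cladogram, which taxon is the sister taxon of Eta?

Character polarity is set by the outgroup: the derived state is whichever differs from the outgroup's state, so for Trait 2, Trait 3, Trait 4 the derived state is 'no', and for the remaining characters it is 'yes'.
Only Eta and Gamma show the derived state 'yes' for Trait 1, supporting them as a clade.
Trait 2: derived state 'no' in Beta only — an autapomorphy, so it tells us nothing about relationships among taxa.
Trait 3: derived state 'no' in Alpha, Delta, Eta, Gamma, and Theta only — synapomorphy for {Alpha, Delta, Eta, Gamma, Theta}.
Trait 4: derived state 'no' in Alpha and Delta only — synapomorphy for {Alpha, Delta}.
Trait 5: derived state 'yes' in Alpha, Delta, Eta, and Gamma only — synapomorphy for {Alpha, Delta, Eta, Gamma}.
Trait 6 (derived state 'yes') is unique to Alpha (autapomorphy; uninformative for grouping).
Most parsimonious ingroup topology: ((((Eta,Gamma),(Delta,Alpha)),Theta),Beta).
Eta and Gamma form a cherry on this tree, so they are sister taxa.

Gamma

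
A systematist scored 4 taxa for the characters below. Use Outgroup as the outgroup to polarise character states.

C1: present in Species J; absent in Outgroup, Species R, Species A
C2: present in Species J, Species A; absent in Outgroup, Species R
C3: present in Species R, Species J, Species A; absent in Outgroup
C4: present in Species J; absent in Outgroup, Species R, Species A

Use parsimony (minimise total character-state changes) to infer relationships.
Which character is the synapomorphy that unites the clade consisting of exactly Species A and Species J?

C2

The outgroup has state 'absent' for every character, so 'present' is the derived state throughout.
C1: derived state 'present' in Species J only — an autapomorphy, so it tells us nothing about relationships among taxa.
C2 (derived state 'present') is shared by Species A and Species J — a synapomorphy uniting that clade.
All ingroup taxa share the derived state 'present' for C3; it defines the ingroup but does not resolve relationships within it.
C4 (derived state 'present') is unique to Species J (autapomorphy; uninformative for grouping).
Most parsimonious ingroup topology: (Species R,(Species J,Species A)).
The clade {Species A, Species J} is supported by C2: its derived state 'present' occurs in exactly those taxa and in no other taxon (including the outgroup).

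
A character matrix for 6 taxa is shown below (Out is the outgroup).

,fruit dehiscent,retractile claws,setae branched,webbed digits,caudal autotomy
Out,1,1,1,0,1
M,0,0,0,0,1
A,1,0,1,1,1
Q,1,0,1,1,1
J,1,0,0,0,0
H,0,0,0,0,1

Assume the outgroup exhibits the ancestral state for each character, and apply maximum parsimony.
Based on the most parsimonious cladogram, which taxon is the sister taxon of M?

Character polarity is set by the outgroup: the derived state is whichever differs from the outgroup's state, so for fruit dehiscent, retractile claws, setae branched, caudal autotomy the derived state is '0', and for the remaining characters it is '1'.
fruit dehiscent: derived state '0' in H and M only — synapomorphy for {H, M}.
retractile claws (derived state '0') is shared by all ingroup taxa — unites the whole ingroup.
setae branched: derived state '0' in H, J, and M only — synapomorphy for {H, J, M}.
Only A and Q show the derived state '1' for webbed digits, supporting them as a clade.
caudal autotomy (derived state '0') is unique to J (autapomorphy; uninformative for grouping).
Most parsimonious ingroup topology: (((M,H),J),(A,Q)).
M and H form a cherry on this tree, so they are sister taxa.

H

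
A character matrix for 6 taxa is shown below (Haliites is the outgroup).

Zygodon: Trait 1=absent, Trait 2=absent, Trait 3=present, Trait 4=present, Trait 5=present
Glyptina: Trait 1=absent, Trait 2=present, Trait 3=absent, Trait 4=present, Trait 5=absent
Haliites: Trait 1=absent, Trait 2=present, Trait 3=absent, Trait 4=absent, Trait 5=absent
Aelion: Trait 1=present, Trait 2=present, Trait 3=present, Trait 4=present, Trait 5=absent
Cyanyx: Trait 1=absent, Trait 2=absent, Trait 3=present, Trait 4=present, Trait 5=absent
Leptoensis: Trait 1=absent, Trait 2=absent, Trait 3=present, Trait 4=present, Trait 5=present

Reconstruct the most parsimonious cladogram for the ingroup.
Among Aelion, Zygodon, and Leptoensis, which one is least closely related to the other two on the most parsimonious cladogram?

Aelion

Character polarity is set by the outgroup: the derived state is whichever differs from the outgroup's state, so for Trait 2 the derived state is 'absent', and for the remaining characters it is 'present'.
Trait 1 (derived state 'present') is unique to Aelion (autapomorphy; uninformative for grouping).
Trait 2 (derived state 'absent') is shared by Cyanyx, Leptoensis, and Zygodon — a synapomorphy uniting that clade.
Only Aelion, Cyanyx, Leptoensis, and Zygodon show the derived state 'present' for Trait 3, supporting them as a clade.
Trait 4 (derived state 'present') is shared by all ingroup taxa — unites the whole ingroup.
Trait 5: derived state 'present' in Leptoensis and Zygodon only — synapomorphy for {Leptoensis, Zygodon}.
Most parsimonious ingroup topology: ((((Leptoensis,Zygodon),Cyanyx),Aelion),Glyptina).
Leptoensis and Zygodon share a more recent common ancestor with each other than either does with Aelion, so Aelion is the least closely related of the three.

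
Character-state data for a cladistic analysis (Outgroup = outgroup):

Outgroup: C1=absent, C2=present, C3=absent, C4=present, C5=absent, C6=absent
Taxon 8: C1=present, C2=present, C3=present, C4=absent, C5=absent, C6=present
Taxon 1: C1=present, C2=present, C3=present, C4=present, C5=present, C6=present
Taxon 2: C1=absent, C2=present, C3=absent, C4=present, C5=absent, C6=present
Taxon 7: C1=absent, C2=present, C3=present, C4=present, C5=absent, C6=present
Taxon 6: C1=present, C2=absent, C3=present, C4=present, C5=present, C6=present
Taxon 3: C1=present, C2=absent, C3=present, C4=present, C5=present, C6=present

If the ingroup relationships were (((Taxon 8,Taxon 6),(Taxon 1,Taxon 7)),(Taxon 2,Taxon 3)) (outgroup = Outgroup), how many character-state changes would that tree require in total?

12

Map each character onto (((Taxon 8,Taxon 6),(Taxon 1,Taxon 7)),(Taxon 2,Taxon 3)) (rooted by Outgroup) and count the minimum state changes it requires (Fitch parsimony):
C1: 3; C2: 2; C3: 2; C4: 1; C5: 3; C6: 1.
Total tree length = 12.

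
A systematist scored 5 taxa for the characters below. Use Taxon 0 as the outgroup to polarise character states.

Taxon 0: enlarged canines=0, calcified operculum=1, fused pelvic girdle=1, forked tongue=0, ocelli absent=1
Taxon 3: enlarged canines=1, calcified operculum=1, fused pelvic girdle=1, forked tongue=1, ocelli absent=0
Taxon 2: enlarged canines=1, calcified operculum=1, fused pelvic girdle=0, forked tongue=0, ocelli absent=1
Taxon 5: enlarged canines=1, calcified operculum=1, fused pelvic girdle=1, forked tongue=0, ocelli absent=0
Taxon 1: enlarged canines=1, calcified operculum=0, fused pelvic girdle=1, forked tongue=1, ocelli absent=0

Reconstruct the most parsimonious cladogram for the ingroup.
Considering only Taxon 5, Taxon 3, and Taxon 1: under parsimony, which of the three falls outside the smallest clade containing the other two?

Character polarity is set by the outgroup: the derived state is whichever differs from the outgroup's state, so for calcified operculum, fused pelvic girdle, ocelli absent the derived state is '0', and for the remaining characters it is '1'.
All ingroup taxa share the derived state '1' for enlarged canines; it defines the ingroup but does not resolve relationships within it.
calcified operculum (derived state '0') is unique to Taxon 1 (autapomorphy; uninformative for grouping).
fused pelvic girdle: derived state '0' in Taxon 2 only — an autapomorphy, so it tells us nothing about relationships among taxa.
forked tongue: derived state '1' in Taxon 1 and Taxon 3 only — synapomorphy for {Taxon 1, Taxon 3}.
ocelli absent: derived state '0' in Taxon 1, Taxon 3, and Taxon 5 only — synapomorphy for {Taxon 1, Taxon 3, Taxon 5}.
Most parsimonious ingroup topology: (((Taxon 3,Taxon 1),Taxon 5),Taxon 2).
Taxon 1 and Taxon 3 share a more recent common ancestor with each other than either does with Taxon 5, so Taxon 5 is the least closely related of the three.

Taxon 5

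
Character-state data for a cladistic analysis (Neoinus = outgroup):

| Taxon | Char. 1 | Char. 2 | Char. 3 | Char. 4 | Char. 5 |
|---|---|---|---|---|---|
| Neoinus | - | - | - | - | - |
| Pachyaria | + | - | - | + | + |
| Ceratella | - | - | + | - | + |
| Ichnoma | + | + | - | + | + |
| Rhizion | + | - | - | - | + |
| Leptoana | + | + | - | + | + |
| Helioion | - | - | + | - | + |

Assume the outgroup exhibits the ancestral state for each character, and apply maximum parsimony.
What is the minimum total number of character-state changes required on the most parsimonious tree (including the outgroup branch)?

The outgroup has state '-' for every character, so '+' is the derived state throughout.
Only Ichnoma, Leptoana, Pachyaria, and Rhizion show the derived state '+' for Char. 1, supporting them as a clade.
Char. 2: derived state '+' in Ichnoma and Leptoana only — synapomorphy for {Ichnoma, Leptoana}.
Char. 3: derived state '+' in Ceratella and Helioion only — synapomorphy for {Ceratella, Helioion}.
Char. 4: derived state '+' in Ichnoma, Leptoana, and Pachyaria only — synapomorphy for {Ichnoma, Leptoana, Pachyaria}.
All ingroup taxa share the derived state '+' for Char. 5; it defines the ingroup but does not resolve relationships within it.
Most parsimonious ingroup topology: (((Pachyaria,(Ichnoma,Leptoana)),Rhizion),(Ceratella,Helioion)).
Changes per character on this tree: Char. 1: 1; Char. 2: 1; Char. 3: 1; Char. 4: 1; Char. 5: 1.
Total = 5.

5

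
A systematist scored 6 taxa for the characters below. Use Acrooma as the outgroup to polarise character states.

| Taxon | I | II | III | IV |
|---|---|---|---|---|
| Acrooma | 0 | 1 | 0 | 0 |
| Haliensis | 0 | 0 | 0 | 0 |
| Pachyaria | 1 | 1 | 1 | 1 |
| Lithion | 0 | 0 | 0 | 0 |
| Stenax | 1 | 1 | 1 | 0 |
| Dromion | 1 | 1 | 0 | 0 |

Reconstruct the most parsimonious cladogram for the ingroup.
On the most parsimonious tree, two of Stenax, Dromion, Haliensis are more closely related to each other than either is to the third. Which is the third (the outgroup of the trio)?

Character polarity is set by the outgroup: the derived state is whichever differs from the outgroup's state, so for II the derived state is '0', and for the remaining characters it is '1'.
Only Dromion, Pachyaria, and Stenax show the derived state '1' for I, supporting them as a clade.
II (derived state '0') is shared by Haliensis and Lithion — a synapomorphy uniting that clade.
III (derived state '1') is shared by Pachyaria and Stenax — a synapomorphy uniting that clade.
IV (derived state '1') is unique to Pachyaria (autapomorphy; uninformative for grouping).
Most parsimonious ingroup topology: ((Haliensis,Lithion),((Pachyaria,Stenax),Dromion)).
Stenax and Dromion share a more recent common ancestor with each other than either does with Haliensis, so Haliensis is the least closely related of the three.

Haliensis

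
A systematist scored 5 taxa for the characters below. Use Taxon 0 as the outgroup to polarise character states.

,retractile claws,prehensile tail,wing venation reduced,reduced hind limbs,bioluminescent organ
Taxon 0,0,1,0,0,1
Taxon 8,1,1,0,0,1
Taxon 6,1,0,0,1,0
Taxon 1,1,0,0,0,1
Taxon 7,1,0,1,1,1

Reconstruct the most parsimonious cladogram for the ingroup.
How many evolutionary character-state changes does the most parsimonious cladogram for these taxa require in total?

Character polarity is set by the outgroup: the derived state is whichever differs from the outgroup's state, so for prehensile tail, bioluminescent organ the derived state is '0', and for the remaining characters it is '1'.
All ingroup taxa share the derived state '1' for retractile claws; it defines the ingroup but does not resolve relationships within it.
prehensile tail (derived state '0') is shared by Taxon 1, Taxon 6, and Taxon 7 — a synapomorphy uniting that clade.
wing venation reduced (derived state '1') is unique to Taxon 7 (autapomorphy; uninformative for grouping).
Only Taxon 6 and Taxon 7 show the derived state '1' for reduced hind limbs, supporting them as a clade.
bioluminescent organ: derived state '0' in Taxon 6 only — an autapomorphy, so it tells us nothing about relationships among taxa.
Most parsimonious ingroup topology: (Taxon 8,((Taxon 6,Taxon 7),Taxon 1)).
Changes per character on this tree: retractile claws: 1; prehensile tail: 1; wing venation reduced: 1; reduced hind limbs: 1; bioluminescent organ: 1.
Total = 5.

5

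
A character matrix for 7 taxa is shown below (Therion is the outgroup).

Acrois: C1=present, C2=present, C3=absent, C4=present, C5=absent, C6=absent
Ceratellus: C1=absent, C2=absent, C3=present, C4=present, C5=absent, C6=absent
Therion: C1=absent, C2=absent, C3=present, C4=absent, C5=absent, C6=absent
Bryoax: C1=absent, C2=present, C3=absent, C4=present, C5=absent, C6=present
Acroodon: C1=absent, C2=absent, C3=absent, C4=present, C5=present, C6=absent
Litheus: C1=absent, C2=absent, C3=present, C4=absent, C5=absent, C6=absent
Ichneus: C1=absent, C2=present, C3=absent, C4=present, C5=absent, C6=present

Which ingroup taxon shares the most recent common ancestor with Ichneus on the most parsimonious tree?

Bryoax

Character polarity is set by the outgroup: the derived state is whichever differs from the outgroup's state, so for C3 the derived state is 'absent', and for the remaining characters it is 'present'.
C1: derived state 'present' in Acrois only — an autapomorphy, so it tells us nothing about relationships among taxa.
C2 (derived state 'present') is shared by Acrois, Bryoax, and Ichneus — a synapomorphy uniting that clade.
C3 (derived state 'absent') is shared by Acrois, Acroodon, Bryoax, and Ichneus — a synapomorphy uniting that clade.
Only Acrois, Acroodon, Bryoax, Ceratellus, and Ichneus show the derived state 'present' for C4, supporting them as a clade.
C5: derived state 'present' in Acroodon only — an autapomorphy, so it tells us nothing about relationships among taxa.
C6: derived state 'present' in Bryoax and Ichneus only — synapomorphy for {Bryoax, Ichneus}.
Most parsimonious ingroup topology: (Litheus,(Ceratellus,(Acroodon,((Bryoax,Ichneus),Acrois)))).
Ichneus and Bryoax form a cherry on this tree, so they are sister taxa.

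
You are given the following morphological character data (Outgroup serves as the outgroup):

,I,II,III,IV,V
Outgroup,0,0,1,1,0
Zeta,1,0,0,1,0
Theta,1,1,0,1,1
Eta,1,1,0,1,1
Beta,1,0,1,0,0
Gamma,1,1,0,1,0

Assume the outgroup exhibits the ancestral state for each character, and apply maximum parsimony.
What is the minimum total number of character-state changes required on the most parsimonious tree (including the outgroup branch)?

5

Character polarity is set by the outgroup: the derived state is whichever differs from the outgroup's state, so for III, IV the derived state is '0', and for the remaining characters it is '1'.
I (derived state '1') is shared by all ingroup taxa — unites the whole ingroup.
II: derived state '1' in Eta, Gamma, and Theta only — synapomorphy for {Eta, Gamma, Theta}.
III (derived state '0') is shared by Eta, Gamma, Theta, and Zeta — a synapomorphy uniting that clade.
IV: derived state '0' in Beta only — an autapomorphy, so it tells us nothing about relationships among taxa.
V (derived state '1') is shared by Eta and Theta — a synapomorphy uniting that clade.
Most parsimonious ingroup topology: ((Zeta,((Theta,Eta),Gamma)),Beta).
Changes per character on this tree: I: 1; II: 1; III: 1; IV: 1; V: 1.
Total = 5.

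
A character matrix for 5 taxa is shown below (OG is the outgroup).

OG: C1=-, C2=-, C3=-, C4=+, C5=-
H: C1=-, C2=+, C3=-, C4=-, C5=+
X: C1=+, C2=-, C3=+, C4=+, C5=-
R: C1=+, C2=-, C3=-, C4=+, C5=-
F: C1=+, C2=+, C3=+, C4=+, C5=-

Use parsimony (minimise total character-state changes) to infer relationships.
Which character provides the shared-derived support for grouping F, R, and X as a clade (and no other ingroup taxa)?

Character polarity is set by the outgroup: the derived state is whichever differs from the outgroup's state, so for C4 the derived state is '-', and for the remaining characters it is '+'.
Only F, R, and X show the derived state '+' for C1, supporting them as a clade.
C2 (state '+') occurs in F and H but conflicts with the nesting implied by the other characters — most parsimoniously interpreted as homoplasy.
C3: derived state '+' in F and X only — synapomorphy for {F, X}.
C4 (derived state '-') is unique to H (autapomorphy; uninformative for grouping).
C5: derived state '+' in H only — an autapomorphy, so it tells us nothing about relationships among taxa.
Most parsimonious ingroup topology: (H,((X,F),R)).
The clade {F, R, X} is supported by C1: its derived state '+' occurs in exactly those taxa and in no other taxon (including the outgroup).

C1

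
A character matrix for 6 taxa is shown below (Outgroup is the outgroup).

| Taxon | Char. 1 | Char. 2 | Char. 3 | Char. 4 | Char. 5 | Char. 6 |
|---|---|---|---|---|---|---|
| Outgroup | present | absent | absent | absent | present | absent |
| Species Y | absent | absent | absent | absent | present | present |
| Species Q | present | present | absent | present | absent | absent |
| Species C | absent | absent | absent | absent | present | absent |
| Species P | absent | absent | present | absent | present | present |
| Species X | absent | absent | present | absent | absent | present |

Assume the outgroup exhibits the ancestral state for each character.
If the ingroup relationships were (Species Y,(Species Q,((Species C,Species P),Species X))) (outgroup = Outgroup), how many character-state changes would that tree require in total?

11

Map each character onto (Species Y,(Species Q,((Species C,Species P),Species X))) (rooted by Outgroup) and count the minimum state changes it requires (Fitch parsimony):
Char. 1: 2; Char. 2: 1; Char. 3: 2; Char. 4: 1; Char. 5: 2; Char. 6: 3.
Total tree length = 11.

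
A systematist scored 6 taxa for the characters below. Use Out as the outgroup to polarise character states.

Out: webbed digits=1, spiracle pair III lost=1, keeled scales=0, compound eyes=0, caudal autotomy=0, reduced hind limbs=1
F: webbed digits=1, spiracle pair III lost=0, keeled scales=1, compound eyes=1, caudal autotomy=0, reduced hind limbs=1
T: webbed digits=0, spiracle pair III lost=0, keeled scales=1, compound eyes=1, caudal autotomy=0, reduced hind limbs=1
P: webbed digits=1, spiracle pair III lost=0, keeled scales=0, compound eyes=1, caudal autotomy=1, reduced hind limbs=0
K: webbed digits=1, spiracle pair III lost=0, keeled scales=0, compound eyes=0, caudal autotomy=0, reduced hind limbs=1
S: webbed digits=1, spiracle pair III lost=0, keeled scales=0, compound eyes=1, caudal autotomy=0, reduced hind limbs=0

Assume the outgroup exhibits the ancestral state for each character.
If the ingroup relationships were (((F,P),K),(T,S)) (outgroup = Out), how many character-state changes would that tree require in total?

Map each character onto (((F,P),K),(T,S)) (rooted by Out) and count the minimum state changes it requires (Fitch parsimony):
webbed digits: 1; spiracle pair III lost: 1; keeled scales: 2; compound eyes: 2; caudal autotomy: 1; reduced hind limbs: 2.
Total tree length = 9.

9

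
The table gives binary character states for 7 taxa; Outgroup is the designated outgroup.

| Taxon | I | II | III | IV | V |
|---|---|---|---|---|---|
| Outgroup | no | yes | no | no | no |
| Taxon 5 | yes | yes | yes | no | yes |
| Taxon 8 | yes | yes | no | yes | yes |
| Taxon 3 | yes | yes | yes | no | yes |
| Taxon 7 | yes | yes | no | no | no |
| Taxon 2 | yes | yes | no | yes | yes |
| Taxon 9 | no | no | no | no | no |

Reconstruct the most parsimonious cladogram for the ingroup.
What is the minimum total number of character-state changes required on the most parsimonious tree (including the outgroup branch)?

5

Character polarity is set by the outgroup: the derived state is whichever differs from the outgroup's state, so for II the derived state is 'no', and for the remaining characters it is 'yes'.
I: derived state 'yes' in Taxon 2, Taxon 3, Taxon 5, Taxon 7, and Taxon 8 only — synapomorphy for {Taxon 2, Taxon 3, Taxon 5, Taxon 7, Taxon 8}.
II: derived state 'no' in Taxon 9 only — an autapomorphy, so it tells us nothing about relationships among taxa.
Only Taxon 3 and Taxon 5 show the derived state 'yes' for III, supporting them as a clade.
IV: derived state 'yes' in Taxon 2 and Taxon 8 only — synapomorphy for {Taxon 2, Taxon 8}.
V: derived state 'yes' in Taxon 2, Taxon 3, Taxon 5, and Taxon 8 only — synapomorphy for {Taxon 2, Taxon 3, Taxon 5, Taxon 8}.
Most parsimonious ingroup topology: ((((Taxon 5,Taxon 3),(Taxon 8,Taxon 2)),Taxon 7),Taxon 9).
Changes per character on this tree: I: 1; II: 1; III: 1; IV: 1; V: 1.
Total = 5.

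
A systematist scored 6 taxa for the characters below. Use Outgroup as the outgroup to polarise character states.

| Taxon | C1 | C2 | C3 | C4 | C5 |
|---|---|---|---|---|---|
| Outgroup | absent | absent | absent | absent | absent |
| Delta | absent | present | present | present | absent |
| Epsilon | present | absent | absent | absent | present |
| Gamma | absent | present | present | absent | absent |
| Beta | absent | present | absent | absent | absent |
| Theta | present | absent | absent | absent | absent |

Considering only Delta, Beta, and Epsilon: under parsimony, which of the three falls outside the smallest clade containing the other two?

Epsilon

The outgroup has state 'absent' for every character, so 'present' is the derived state throughout.
C1 (derived state 'present') is shared by Epsilon and Theta — a synapomorphy uniting that clade.
C2 (derived state 'present') is shared by Beta, Delta, and Gamma — a synapomorphy uniting that clade.
C3: derived state 'present' in Delta and Gamma only — synapomorphy for {Delta, Gamma}.
C4 (derived state 'present') is unique to Delta (autapomorphy; uninformative for grouping).
C5: derived state 'present' in Epsilon only — an autapomorphy, so it tells us nothing about relationships among taxa.
Most parsimonious ingroup topology: (((Delta,Gamma),Beta),(Epsilon,Theta)).
Delta and Beta share a more recent common ancestor with each other than either does with Epsilon, so Epsilon is the least closely related of the three.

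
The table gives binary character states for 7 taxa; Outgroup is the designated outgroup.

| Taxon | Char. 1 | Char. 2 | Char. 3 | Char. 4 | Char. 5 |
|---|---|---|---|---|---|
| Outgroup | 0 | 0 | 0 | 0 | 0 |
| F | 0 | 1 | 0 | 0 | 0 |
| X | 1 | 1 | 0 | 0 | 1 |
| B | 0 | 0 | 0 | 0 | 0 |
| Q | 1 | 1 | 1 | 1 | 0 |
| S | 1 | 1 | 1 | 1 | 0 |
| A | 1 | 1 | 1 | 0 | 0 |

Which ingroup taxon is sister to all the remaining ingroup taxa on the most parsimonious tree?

B

The outgroup has state '0' for every character, so '1' is the derived state throughout.
Char. 1 (derived state '1') is shared by A, Q, S, and X — a synapomorphy uniting that clade.
Only A, F, Q, S, and X show the derived state '1' for Char. 2, supporting them as a clade.
Only A, Q, and S show the derived state '1' for Char. 3, supporting them as a clade.
Char. 4: derived state '1' in Q and S only — synapomorphy for {Q, S}.
Char. 5 (derived state '1') is unique to X (autapomorphy; uninformative for grouping).
Most parsimonious ingroup topology: ((F,(X,((Q,S),A))),B).
B is sister to the clade containing all other ingroup taxa, so it is the earliest-diverging (most basal) ingroup lineage.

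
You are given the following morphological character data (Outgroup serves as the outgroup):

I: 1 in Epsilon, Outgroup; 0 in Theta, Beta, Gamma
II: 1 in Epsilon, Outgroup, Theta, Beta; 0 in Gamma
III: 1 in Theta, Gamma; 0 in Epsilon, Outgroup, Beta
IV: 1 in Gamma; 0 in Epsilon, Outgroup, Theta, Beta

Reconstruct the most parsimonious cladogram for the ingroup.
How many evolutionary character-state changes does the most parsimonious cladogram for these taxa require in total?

Character polarity is set by the outgroup: the derived state is whichever differs from the outgroup's state, so for I, II the derived state is '0', and for the remaining characters it is '1'.
Only Beta, Gamma, and Theta show the derived state '0' for I, supporting them as a clade.
II: derived state '0' in Gamma only — an autapomorphy, so it tells us nothing about relationships among taxa.
Only Gamma and Theta show the derived state '1' for III, supporting them as a clade.
IV: derived state '1' in Gamma only — an autapomorphy, so it tells us nothing about relationships among taxa.
Most parsimonious ingroup topology: (Epsilon,(Beta,(Theta,Gamma))).
Changes per character on this tree: I: 1; II: 1; III: 1; IV: 1.
Total = 4.

4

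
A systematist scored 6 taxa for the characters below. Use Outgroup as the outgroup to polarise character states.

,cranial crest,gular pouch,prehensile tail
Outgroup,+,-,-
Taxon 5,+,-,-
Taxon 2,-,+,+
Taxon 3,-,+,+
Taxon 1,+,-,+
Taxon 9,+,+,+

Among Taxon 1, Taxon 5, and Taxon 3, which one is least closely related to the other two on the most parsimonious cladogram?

Taxon 5

Character polarity is set by the outgroup: the derived state is whichever differs from the outgroup's state, so for cranial crest the derived state is '-', and for the remaining characters it is '+'.
Only Taxon 2 and Taxon 3 show the derived state '-' for cranial crest, supporting them as a clade.
gular pouch: derived state '+' in Taxon 2, Taxon 3, and Taxon 9 only — synapomorphy for {Taxon 2, Taxon 3, Taxon 9}.
prehensile tail (derived state '+') is shared by Taxon 1, Taxon 2, Taxon 3, and Taxon 9 — a synapomorphy uniting that clade.
Most parsimonious ingroup topology: (Taxon 5,(((Taxon 2,Taxon 3),Taxon 9),Taxon 1)).
Taxon 3 and Taxon 1 share a more recent common ancestor with each other than either does with Taxon 5, so Taxon 5 is the least closely related of the three.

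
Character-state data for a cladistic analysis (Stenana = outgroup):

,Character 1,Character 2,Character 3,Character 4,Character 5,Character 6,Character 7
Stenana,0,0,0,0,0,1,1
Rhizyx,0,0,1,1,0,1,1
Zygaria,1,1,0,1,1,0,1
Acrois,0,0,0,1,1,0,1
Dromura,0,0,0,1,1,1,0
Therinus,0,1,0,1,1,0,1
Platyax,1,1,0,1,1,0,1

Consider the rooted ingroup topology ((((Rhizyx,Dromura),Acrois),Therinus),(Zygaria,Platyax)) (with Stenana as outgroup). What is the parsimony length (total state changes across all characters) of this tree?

10

Map each character onto ((((Rhizyx,Dromura),Acrois),Therinus),(Zygaria,Platyax)) (rooted by Stenana) and count the minimum state changes it requires (Fitch parsimony):
Character 1: 1; Character 2: 2; Character 3: 1; Character 4: 1; Character 5: 2; Character 6: 2; Character 7: 1.
Total tree length = 10.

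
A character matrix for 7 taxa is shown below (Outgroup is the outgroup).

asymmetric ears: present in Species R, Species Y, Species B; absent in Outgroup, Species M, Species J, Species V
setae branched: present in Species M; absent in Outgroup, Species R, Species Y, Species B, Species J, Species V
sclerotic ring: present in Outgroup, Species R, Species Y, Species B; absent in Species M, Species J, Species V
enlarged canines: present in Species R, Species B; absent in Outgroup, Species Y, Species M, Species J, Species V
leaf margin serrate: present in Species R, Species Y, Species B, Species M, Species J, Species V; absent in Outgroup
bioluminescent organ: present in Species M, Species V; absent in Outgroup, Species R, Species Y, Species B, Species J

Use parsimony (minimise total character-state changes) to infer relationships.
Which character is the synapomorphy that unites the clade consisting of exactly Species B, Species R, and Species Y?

Character polarity is set by the outgroup: the derived state is whichever differs from the outgroup's state, so for sclerotic ring the derived state is 'absent', and for the remaining characters it is 'present'.
asymmetric ears: derived state 'present' in Species B, Species R, and Species Y only — synapomorphy for {Species B, Species R, Species Y}.
setae branched (derived state 'present') is unique to Species M (autapomorphy; uninformative for grouping).
sclerotic ring (derived state 'absent') is shared by Species J, Species M, and Species V — a synapomorphy uniting that clade.
enlarged canines: derived state 'present' in Species B and Species R only — synapomorphy for {Species B, Species R}.
All ingroup taxa share the derived state 'present' for leaf margin serrate; it defines the ingroup but does not resolve relationships within it.
Only Species M and Species V show the derived state 'present' for bioluminescent organ, supporting them as a clade.
Most parsimonious ingroup topology: (((Species R,Species B),Species Y),((Species M,Species V),Species J)).
The clade {Species B, Species R, Species Y} is supported by asymmetric ears: its derived state 'present' occurs in exactly those taxa and in no other taxon (including the outgroup).

asymmetric ears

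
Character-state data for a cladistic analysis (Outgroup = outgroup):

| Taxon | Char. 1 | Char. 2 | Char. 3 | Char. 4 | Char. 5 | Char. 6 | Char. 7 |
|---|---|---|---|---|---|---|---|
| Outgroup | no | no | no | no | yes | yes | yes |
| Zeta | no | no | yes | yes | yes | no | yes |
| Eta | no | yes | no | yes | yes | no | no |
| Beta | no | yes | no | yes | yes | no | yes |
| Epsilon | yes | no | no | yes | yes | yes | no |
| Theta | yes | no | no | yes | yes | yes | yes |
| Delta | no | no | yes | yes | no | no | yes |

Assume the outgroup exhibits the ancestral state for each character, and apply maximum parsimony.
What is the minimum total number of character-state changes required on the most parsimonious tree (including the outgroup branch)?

8

Character polarity is set by the outgroup: the derived state is whichever differs from the outgroup's state, so for Char. 5, Char. 6, Char. 7 the derived state is 'no', and for the remaining characters it is 'yes'.
Only Epsilon and Theta show the derived state 'yes' for Char. 1, supporting them as a clade.
Char. 2: derived state 'yes' in Beta and Eta only — synapomorphy for {Beta, Eta}.
Char. 3 (derived state 'yes') is shared by Delta and Zeta — a synapomorphy uniting that clade.
Char. 4 (derived state 'yes') is shared by all ingroup taxa — unites the whole ingroup.
Char. 5: derived state 'no' in Delta only — an autapomorphy, so it tells us nothing about relationships among taxa.
Char. 6 (derived state 'no') is shared by Beta, Delta, Eta, and Zeta — a synapomorphy uniting that clade.
Char. 7 (state 'no') occurs in Epsilon and Eta but conflicts with the nesting implied by the other characters — most parsimoniously interpreted as homoplasy.
Most parsimonious ingroup topology: (((Zeta,Delta),(Eta,Beta)),(Epsilon,Theta)).
Changes per character on this tree: Char. 1: 1; Char. 2: 1; Char. 3: 1; Char. 4: 1; Char. 5: 1; Char. 6: 1; Char. 7: 2.
Total = 8.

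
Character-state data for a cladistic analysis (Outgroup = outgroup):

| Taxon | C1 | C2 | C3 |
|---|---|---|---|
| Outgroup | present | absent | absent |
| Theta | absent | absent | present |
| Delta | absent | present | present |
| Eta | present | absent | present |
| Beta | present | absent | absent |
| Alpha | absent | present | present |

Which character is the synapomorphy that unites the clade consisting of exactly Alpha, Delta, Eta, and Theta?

Character polarity is set by the outgroup: the derived state is whichever differs from the outgroup's state, so for C1 the derived state is 'absent', and for the remaining characters it is 'present'.
C1 (derived state 'absent') is shared by Alpha, Delta, and Theta — a synapomorphy uniting that clade.
C2: derived state 'present' in Alpha and Delta only — synapomorphy for {Alpha, Delta}.
C3 (derived state 'present') is shared by Alpha, Delta, Eta, and Theta — a synapomorphy uniting that clade.
Most parsimonious ingroup topology: (((Theta,(Delta,Alpha)),Eta),Beta).
The clade {Alpha, Delta, Eta, Theta} is supported by C3: its derived state 'present' occurs in exactly those taxa and in no other taxon (including the outgroup).

C3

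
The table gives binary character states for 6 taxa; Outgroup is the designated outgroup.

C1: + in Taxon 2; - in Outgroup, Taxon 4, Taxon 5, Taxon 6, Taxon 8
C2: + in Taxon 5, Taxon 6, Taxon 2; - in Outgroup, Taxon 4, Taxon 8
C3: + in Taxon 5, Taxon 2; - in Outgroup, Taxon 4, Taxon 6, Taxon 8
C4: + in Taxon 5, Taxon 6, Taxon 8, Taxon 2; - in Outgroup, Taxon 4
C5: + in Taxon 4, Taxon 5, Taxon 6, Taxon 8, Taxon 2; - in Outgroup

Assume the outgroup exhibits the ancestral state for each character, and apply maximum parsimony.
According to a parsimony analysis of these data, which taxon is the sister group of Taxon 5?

Taxon 2

The outgroup has state '-' for every character, so '+' is the derived state throughout.
C1 (derived state '+') is unique to Taxon 2 (autapomorphy; uninformative for grouping).
C2: derived state '+' in Taxon 2, Taxon 5, and Taxon 6 only — synapomorphy for {Taxon 2, Taxon 5, Taxon 6}.
C3 (derived state '+') is shared by Taxon 2 and Taxon 5 — a synapomorphy uniting that clade.
C4 (derived state '+') is shared by Taxon 2, Taxon 5, Taxon 6, and Taxon 8 — a synapomorphy uniting that clade.
C5 (derived state '+') is shared by all ingroup taxa — unites the whole ingroup.
Most parsimonious ingroup topology: (Taxon 4,(((Taxon 5,Taxon 2),Taxon 6),Taxon 8)).
Taxon 5 and Taxon 2 form a cherry on this tree, so they are sister taxa.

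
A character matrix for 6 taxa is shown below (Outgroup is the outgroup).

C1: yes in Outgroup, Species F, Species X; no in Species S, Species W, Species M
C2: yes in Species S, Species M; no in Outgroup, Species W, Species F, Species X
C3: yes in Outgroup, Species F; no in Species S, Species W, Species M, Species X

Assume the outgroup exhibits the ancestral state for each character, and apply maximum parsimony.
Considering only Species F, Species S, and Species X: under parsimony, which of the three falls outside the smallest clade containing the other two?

Species F

Character polarity is set by the outgroup: the derived state is whichever differs from the outgroup's state, so for C1, C3 the derived state is 'no', and for the remaining characters it is 'yes'.
C1: derived state 'no' in Species M, Species S, and Species W only — synapomorphy for {Species M, Species S, Species W}.
C2 (derived state 'yes') is shared by Species M and Species S — a synapomorphy uniting that clade.
C3 (derived state 'no') is shared by Species M, Species S, Species W, and Species X — a synapomorphy uniting that clade.
Most parsimonious ingroup topology: ((((Species S,Species M),Species W),Species X),Species F).
Species X and Species S share a more recent common ancestor with each other than either does with Species F, so Species F is the least closely related of the three.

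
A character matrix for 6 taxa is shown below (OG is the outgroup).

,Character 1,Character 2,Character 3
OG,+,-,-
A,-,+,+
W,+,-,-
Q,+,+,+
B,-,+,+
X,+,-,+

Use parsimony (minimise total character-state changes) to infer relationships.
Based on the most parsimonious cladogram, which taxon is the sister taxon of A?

B

Character polarity is set by the outgroup: the derived state is whichever differs from the outgroup's state, so for Character 1 the derived state is '-', and for the remaining characters it is '+'.
Only A and B show the derived state '-' for Character 1, supporting them as a clade.
Character 2 (derived state '+') is shared by A, B, and Q — a synapomorphy uniting that clade.
Character 3 (derived state '+') is shared by A, B, Q, and X — a synapomorphy uniting that clade.
Most parsimonious ingroup topology: ((((A,B),Q),X),W).
A and B form a cherry on this tree, so they are sister taxa.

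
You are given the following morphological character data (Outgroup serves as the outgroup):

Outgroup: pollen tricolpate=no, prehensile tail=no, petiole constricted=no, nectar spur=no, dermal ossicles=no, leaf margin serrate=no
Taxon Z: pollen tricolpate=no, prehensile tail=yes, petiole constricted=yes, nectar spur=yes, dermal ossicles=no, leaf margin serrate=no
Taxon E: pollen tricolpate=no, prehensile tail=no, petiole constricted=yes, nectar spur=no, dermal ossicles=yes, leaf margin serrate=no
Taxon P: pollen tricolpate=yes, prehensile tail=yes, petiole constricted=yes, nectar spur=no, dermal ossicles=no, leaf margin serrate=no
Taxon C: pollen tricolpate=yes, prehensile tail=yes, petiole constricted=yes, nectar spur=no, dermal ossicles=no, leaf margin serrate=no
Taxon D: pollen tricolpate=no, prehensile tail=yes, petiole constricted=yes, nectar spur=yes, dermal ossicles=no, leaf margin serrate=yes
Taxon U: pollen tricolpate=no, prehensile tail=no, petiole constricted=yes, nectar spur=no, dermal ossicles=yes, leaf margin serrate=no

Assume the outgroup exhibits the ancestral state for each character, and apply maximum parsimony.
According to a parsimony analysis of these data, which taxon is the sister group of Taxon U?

Taxon E

The outgroup has state 'no' for every character, so 'yes' is the derived state throughout.
Only Taxon C and Taxon P show the derived state 'yes' for pollen tricolpate, supporting them as a clade.
prehensile tail: derived state 'yes' in Taxon C, Taxon D, Taxon P, and Taxon Z only — synapomorphy for {Taxon C, Taxon D, Taxon P, Taxon Z}.
All ingroup taxa share the derived state 'yes' for petiole constricted; it defines the ingroup but does not resolve relationships within it.
Only Taxon D and Taxon Z show the derived state 'yes' for nectar spur, supporting them as a clade.
dermal ossicles: derived state 'yes' in Taxon E and Taxon U only — synapomorphy for {Taxon E, Taxon U}.
leaf margin serrate (derived state 'yes') is unique to Taxon D (autapomorphy; uninformative for grouping).
Most parsimonious ingroup topology: (((Taxon Z,Taxon D),(Taxon P,Taxon C)),(Taxon E,Taxon U)).
Taxon U and Taxon E form a cherry on this tree, so they are sister taxa.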